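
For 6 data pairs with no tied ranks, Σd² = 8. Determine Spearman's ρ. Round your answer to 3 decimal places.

ρ = 1 − 6Σd² / [n(n²−1)] = 1 − 6×8 / (6×35)
  = 1 − 48/210 = 1 − 0.2286 ≈ 0.771

0.771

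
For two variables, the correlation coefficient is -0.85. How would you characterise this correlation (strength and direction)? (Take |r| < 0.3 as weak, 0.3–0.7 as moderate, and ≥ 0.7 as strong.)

r = -0.85 < 0 so the relationship is negative.
|r| = 0.85, which falls in the strong range.

strong negative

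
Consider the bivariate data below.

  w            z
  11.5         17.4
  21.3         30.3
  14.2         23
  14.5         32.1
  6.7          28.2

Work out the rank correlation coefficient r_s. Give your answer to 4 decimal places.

0.6000

Rank w: 2, 5, 3, 4, 1
Rank z: 1, 4, 2, 5, 3
d = rank(w) − rank(z): 1, 1, 1, -1, -2; Σd² = 8
ρ = 1 − 6Σd² / [n(n²−1)] = 1 − 6×8 / (5×24) = 1 − 48/120 ≈ 0.6000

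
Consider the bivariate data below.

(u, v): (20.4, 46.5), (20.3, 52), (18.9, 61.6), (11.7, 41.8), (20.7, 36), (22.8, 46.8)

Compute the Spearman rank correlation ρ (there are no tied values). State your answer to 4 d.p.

Rank u: 4, 3, 2, 1, 5, 6
Rank v: 3, 5, 6, 2, 1, 4
d = rank(u) − rank(v): 1, -2, -4, -1, 4, 2; Σd² = 42
ρ = 1 − 6Σd² / [n(n²−1)] = 1 − 6×42 / (6×35) = 1 − 252/210 ≈ -0.2000

-0.2000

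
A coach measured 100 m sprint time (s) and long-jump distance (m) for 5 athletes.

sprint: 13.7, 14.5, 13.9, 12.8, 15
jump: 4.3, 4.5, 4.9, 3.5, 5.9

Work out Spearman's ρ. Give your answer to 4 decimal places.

Rank sprint: 2, 4, 3, 1, 5
Rank jump: 2, 3, 4, 1, 5
d = rank(sprint) − rank(jump): 0, 1, -1, 0, 0; Σd² = 2
ρ = 1 − 6Σd² / [n(n²−1)] = 1 − 6×2 / (5×24) = 1 − 12/120 ≈ 0.9000

0.9000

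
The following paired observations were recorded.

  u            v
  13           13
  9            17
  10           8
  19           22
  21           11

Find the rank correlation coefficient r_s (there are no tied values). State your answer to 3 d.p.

0.000

Rank u: 3, 1, 2, 4, 5
Rank v: 3, 4, 1, 5, 2
d = rank(u) − rank(v): 0, -3, 1, -1, 3; Σd² = 20
ρ = 1 − 6Σd² / [n(n²−1)] = 1 − 6×20 / (5×24) = 1 − 120/120 ≈ 0.000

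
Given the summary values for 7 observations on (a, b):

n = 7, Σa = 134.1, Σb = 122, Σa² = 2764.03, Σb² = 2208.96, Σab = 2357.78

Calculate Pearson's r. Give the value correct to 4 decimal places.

r = (nΣab − ΣaΣb) / √[(nΣa² − (Σa)²)(nΣb² − (Σb)²)]
Numerator: 7×2357.78 − 134.1×122 = 144.26
Denominator: √[(19348.21 − 17982.81)(15462.72 − 14884)] = √[1365.4 × 578.72] = 888.9231
r = 144.26 / 888.9231 ≈ 0.1623

0.1623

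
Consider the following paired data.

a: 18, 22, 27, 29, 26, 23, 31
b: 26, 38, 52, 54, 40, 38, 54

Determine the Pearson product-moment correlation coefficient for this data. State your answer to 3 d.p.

0.952

n = 7, Σa = 176, Σb = 302, Σa² = 4544, Σb² = 13700, Σab = 7862
nΣab − ΣaΣb = 55034 − 53152 = 1882
nΣa² − (Σa)² = 31808 − 30976 = 832; nΣb² − (Σb)² = 95900 − 91204 = 4696
r = 1882 / √(832 × 4696) = 1882 / 1976.6315 ≈ 0.952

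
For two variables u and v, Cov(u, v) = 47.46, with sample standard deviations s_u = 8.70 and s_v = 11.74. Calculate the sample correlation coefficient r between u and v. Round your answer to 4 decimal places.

r = Cov(u,v) / (s_u · s_v) = 47.46 / (8.70 × 11.74)
  = 47.46 / 102.1380 ≈ 0.4647

0.4647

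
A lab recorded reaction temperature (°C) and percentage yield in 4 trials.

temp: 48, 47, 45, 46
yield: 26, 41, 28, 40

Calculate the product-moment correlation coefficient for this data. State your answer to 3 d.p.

-0.082

n = 4, Σx = 186, Σy = 135, Σx² = 8654, Σy² = 4741, Σxy = 6275
nΣxy − ΣxΣy = 25100 − 25110 = -10
nΣx² − (Σx)² = 34616 − 34596 = 20; nΣy² − (Σy)² = 18964 − 18225 = 739
r = -10 / √(20 × 739) = -10 / 121.5730 ≈ -0.082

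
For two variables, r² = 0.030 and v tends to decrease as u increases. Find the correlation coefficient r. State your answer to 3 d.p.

-0.173

|r| = √0.030 = 0.173
The association is negative, so r = −0.173.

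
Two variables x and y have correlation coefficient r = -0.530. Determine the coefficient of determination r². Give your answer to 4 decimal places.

0.2809

r² = (-0.530)² = 0.2809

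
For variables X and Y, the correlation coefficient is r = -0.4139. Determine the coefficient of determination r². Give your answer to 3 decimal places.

0.171

r² = (-0.4139)² = 0.171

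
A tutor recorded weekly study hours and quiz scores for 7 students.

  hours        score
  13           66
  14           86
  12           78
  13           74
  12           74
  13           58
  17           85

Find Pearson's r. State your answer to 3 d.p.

0.492

n = 7, Σx = 94, Σy = 521, Σx² = 1280, Σy² = 39377, Σxy = 7047
nΣxy − ΣxΣy = 49329 − 48974 = 355
nΣx² − (Σx)² = 8960 − 8836 = 124; nΣy² − (Σy)² = 275639 − 271441 = 4198
r = 355 / √(124 × 4198) = 355 / 721.4929 ≈ 0.492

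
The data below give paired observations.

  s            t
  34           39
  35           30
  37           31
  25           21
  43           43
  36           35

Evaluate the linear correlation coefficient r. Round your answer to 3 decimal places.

n = 6, Σs = 210, Σt = 199, Σs² = 7520, Σt² = 6897, Σst = 7157
nΣst − ΣsΣt = 42942 − 41790 = 1152
nΣs² − (Σs)² = 45120 − 44100 = 1020; nΣt² − (Σt)² = 41382 − 39601 = 1781
r = 1152 / √(1020 × 1781) = 1152 / 1347.8205 ≈ 0.855

0.855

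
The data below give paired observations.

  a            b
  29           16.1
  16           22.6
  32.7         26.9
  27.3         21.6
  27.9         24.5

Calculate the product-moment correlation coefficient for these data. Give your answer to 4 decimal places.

0.1223

n = 5, Σa = 132.9, Σb = 111.7, Σa² = 3689.99, Σb² = 2560.39, Σab = 2981.36
nΣab − ΣaΣb = 14906.8 − 14844.93 = 61.87
nΣa² − (Σa)² = 18449.95 − 17662.41 = 787.54; nΣb² − (Σb)² = 12801.95 − 12476.89 = 325.06
r = 61.87 / √(787.54 × 325.06) = 61.87 / 505.9622 ≈ 0.1223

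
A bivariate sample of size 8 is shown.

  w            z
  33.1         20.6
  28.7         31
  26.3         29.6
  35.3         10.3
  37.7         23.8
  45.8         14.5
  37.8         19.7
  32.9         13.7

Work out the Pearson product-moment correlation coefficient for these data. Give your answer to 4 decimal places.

-0.6109

n = 8, Σw = 277.6, Σz = 163.2, Σw² = 9887.26, Σz² = 3720.08, Σwz = 5470.38
nΣwz − ΣwΣz = 43763.04 − 45304.32 = -1541.28
nΣw² − (Σw)² = 79098.08 − 77061.76 = 2036.32; nΣz² − (Σz)² = 29760.64 − 26634.24 = 3126.4
r = -1541.28 / √(2036.32 × 3126.4) = -1541.28 / 2523.1629 ≈ -0.6109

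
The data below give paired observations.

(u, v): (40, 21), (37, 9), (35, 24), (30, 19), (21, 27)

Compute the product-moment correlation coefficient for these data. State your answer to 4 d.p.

n = 5, Σu = 163, Σv = 100, Σu² = 5535, Σv² = 2188, Σuv = 3150
nΣuv − ΣuΣv = 15750 − 16300 = -550
nΣu² − (Σu)² = 27675 − 26569 = 1106; nΣv² − (Σv)² = 10940 − 10000 = 940
r = -550 / √(1106 × 940) = -550 / 1019.6274 ≈ -0.5394

-0.5394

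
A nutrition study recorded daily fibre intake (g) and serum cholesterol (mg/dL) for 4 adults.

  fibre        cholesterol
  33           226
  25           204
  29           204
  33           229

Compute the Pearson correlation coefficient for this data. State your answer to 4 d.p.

0.9009

n = 4, Σx = 120, Σy = 863, Σx² = 3644, Σy² = 186749, Σxy = 26031
nΣxy − ΣxΣy = 104124 − 103560 = 564
nΣx² − (Σx)² = 14576 − 14400 = 176; nΣy² − (Σy)² = 746996 − 744769 = 2227
r = 564 / √(176 × 2227) = 564 / 626.0607 ≈ 0.9009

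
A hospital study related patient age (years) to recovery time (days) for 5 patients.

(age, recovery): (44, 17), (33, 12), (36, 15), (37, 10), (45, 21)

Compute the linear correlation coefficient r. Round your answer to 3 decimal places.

n = 5, Σx = 195, Σy = 75, Σx² = 7715, Σy² = 1199, Σxy = 2999
nΣxy − ΣxΣy = 14995 − 14625 = 370
nΣx² − (Σx)² = 38575 − 38025 = 550; nΣy² − (Σy)² = 5995 − 5625 = 370
r = 370 / √(550 × 370) = 370 / 451.1097 ≈ 0.820

0.820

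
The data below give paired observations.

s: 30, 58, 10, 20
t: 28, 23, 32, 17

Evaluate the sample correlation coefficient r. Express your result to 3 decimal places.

n = 4, Σs = 118, Σt = 100, Σs² = 4764, Σt² = 2626, Σst = 2834
nΣst − ΣsΣt = 11336 − 11800 = -464
nΣs² − (Σs)² = 19056 − 13924 = 5132; nΣt² − (Σt)² = 10504 − 10000 = 504
r = -464 / √(5132 × 504) = -464 / 1608.2686 ≈ -0.289

-0.289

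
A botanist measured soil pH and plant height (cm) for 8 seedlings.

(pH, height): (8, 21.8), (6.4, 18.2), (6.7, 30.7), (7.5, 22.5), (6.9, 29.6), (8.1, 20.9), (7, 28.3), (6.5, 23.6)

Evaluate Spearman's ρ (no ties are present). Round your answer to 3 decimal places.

Rank pH: 7, 1, 3, 6, 4, 8, 5, 2
Rank height: 3, 1, 8, 4, 7, 2, 6, 5
d = rank(pH) − rank(height): 4, 0, -5, 2, -3, 6, -1, -3; Σd² = 100
ρ = 1 − 6Σd² / [n(n²−1)] = 1 − 6×100 / (8×63) = 1 − 600/504 ≈ -0.190

-0.190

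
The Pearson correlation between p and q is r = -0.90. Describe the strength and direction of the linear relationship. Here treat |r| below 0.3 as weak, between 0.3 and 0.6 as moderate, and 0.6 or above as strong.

r = -0.90 < 0 so the relationship is negative.
|r| = 0.90, which falls in the strong range.

strong negative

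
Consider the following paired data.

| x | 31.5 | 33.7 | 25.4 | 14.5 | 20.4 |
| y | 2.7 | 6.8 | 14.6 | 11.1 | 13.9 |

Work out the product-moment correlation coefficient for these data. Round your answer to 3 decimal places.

n = 5, Σx = 125.5, Σy = 49.1, Σx² = 3399.51, Σy² = 583.11, Σxy = 1129.56
nΣxy − ΣxΣy = 5647.8 − 6162.05 = -514.25
nΣx² − (Σx)² = 16997.55 − 15750.25 = 1247.3; nΣy² − (Σy)² = 2915.55 − 2410.81 = 504.74
r = -514.25 / √(1247.3 × 504.74) = -514.25 / 793.4496 ≈ -0.648

-0.648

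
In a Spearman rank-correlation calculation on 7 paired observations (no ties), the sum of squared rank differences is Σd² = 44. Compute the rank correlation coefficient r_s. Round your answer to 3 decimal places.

0.214

ρ = 1 − 6Σd² / [n(n²−1)] = 1 − 6×44 / (7×48)
  = 1 − 264/336 = 1 − 0.7857 ≈ 0.214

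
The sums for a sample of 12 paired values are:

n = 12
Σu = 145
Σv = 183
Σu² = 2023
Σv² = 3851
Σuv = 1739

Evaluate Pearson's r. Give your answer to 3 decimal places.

r = (nΣuv − ΣuΣv) / √[(nΣu² − (Σu)²)(nΣv² − (Σv)²)]
Numerator: 12×1739 − 145×183 = -5667
Denominator: √[(24276 − 21025)(46212 − 33489)] = √[3251 × 12723] = 6431.3663
r = -5667 / 6431.3663 ≈ -0.881

-0.881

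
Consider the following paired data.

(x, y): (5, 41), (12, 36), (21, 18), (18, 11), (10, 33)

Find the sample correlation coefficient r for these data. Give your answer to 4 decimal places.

-0.8992

n = 5, Σx = 66, Σy = 139, Σx² = 1034, Σy² = 4511, Σxy = 1543
nΣxy − ΣxΣy = 7715 − 9174 = -1459
nΣx² − (Σx)² = 5170 − 4356 = 814; nΣy² − (Σy)² = 22555 − 19321 = 3234
r = -1459 / √(814 × 3234) = -1459 / 1622.4907 ≈ -0.8992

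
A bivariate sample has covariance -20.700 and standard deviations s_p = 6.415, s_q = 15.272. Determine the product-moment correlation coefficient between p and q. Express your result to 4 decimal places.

-0.2113

r = Cov(p,q) / (s_p · s_q) = -20.700 / (6.415 × 15.272)
  = -20.700 / 97.9699 ≈ -0.2113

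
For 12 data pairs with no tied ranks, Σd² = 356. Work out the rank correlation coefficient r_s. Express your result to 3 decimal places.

-0.245

ρ = 1 − 6Σd² / [n(n²−1)] = 1 − 6×356 / (12×143)
  = 1 − 2136/1716 = 1 − 1.2448 ≈ -0.245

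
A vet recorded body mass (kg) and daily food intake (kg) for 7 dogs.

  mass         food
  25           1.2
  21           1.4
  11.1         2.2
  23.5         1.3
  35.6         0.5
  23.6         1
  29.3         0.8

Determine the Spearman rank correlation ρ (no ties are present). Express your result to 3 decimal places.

Rank mass: 5, 2, 1, 3, 7, 4, 6
Rank food: 4, 6, 7, 5, 1, 3, 2
d = rank(mass) − rank(food): 1, -4, -6, -2, 6, 1, 4; Σd² = 110
ρ = 1 − 6Σd² / [n(n²−1)] = 1 − 6×110 / (7×48) = 1 − 660/336 ≈ -0.964

-0.964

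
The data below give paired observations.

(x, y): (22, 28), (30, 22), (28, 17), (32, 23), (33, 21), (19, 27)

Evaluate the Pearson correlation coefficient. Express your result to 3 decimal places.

n = 6, Σx = 164, Σy = 138, Σx² = 4642, Σy² = 3256, Σxy = 3694
nΣxy − ΣxΣy = 22164 − 22632 = -468
nΣx² − (Σx)² = 27852 − 26896 = 956; nΣy² − (Σy)² = 19536 − 19044 = 492
r = -468 / √(956 × 492) = -468 / 685.8221 ≈ -0.682

-0.682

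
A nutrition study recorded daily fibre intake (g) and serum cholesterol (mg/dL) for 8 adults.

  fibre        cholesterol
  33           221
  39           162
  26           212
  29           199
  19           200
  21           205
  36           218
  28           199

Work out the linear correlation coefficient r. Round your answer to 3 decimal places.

n = 8, Σx = 231, Σy = 1616, Σx² = 7009, Σy² = 328780, Σxy = 46419
nΣxy − ΣxΣy = 371352 − 373296 = -1944
nΣx² − (Σx)² = 56072 − 53361 = 2711; nΣy² − (Σy)² = 2630240 − 2611456 = 18784
r = -1944 / √(2711 × 18784) = -1944 / 7136.0650 ≈ -0.272

-0.272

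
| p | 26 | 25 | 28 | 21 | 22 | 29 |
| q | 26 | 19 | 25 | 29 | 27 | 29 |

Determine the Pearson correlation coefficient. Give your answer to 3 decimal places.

n = 6, Σp = 151, Σq = 155, Σp² = 3851, Σq² = 4073, Σpq = 3895
nΣpq − ΣpΣq = 23370 − 23405 = -35
nΣp² − (Σp)² = 23106 − 22801 = 305; nΣq² − (Σq)² = 24438 − 24025 = 413
r = -35 / √(305 × 413) = -35 / 354.9155 ≈ -0.099

-0.099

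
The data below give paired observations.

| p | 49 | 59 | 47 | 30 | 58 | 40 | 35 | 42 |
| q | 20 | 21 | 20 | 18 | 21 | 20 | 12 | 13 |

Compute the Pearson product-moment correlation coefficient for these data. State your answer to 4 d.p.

0.6076

n = 8, Σp = 360, Σq = 145, Σp² = 16944, Σq² = 2719, Σpq = 6683
nΣpq − ΣpΣq = 53464 − 52200 = 1264
nΣp² − (Σp)² = 135552 − 129600 = 5952; nΣq² − (Σq)² = 21752 − 21025 = 727
r = 1264 / √(5952 × 727) = 1264 / 2080.1692 ≈ 0.6076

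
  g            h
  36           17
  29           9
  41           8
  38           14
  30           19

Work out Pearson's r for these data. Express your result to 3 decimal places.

-0.287

n = 5, Σg = 174, Σh = 67, Σg² = 6162, Σh² = 991, Σgh = 2303
nΣgh − ΣgΣh = 11515 − 11658 = -143
nΣg² − (Σg)² = 30810 − 30276 = 534; nΣh² − (Σh)² = 4955 − 4489 = 466
r = -143 / √(534 × 466) = -143 / 498.8427 ≈ -0.287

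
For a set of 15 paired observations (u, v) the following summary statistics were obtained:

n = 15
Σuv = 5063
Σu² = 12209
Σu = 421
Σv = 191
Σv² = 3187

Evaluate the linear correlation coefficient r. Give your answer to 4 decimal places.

r = (nΣuv − ΣuΣv) / √[(nΣu² − (Σu)²)(nΣv² − (Σv)²)]
Numerator: 15×5063 − 421×191 = -4466
Denominator: √[(183135 − 177241)(47805 − 36481)] = √[5894 × 11324] = 8169.6791
r = -4466 / 8169.6791 ≈ -0.5467

-0.5467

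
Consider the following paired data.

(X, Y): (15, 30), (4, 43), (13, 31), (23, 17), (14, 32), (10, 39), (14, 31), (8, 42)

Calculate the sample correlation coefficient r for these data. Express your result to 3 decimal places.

-0.979

n = 8, ΣX = 101, ΣY = 265, ΣX² = 1495, ΣY² = 9269, ΣXY = 3024
nΣXY − ΣXΣY = 24192 − 26765 = -2573
nΣX² − (ΣX)² = 11960 − 10201 = 1759; nΣY² − (ΣY)² = 74152 − 70225 = 3927
r = -2573 / √(1759 × 3927) = -2573 / 2628.2300 ≈ -0.979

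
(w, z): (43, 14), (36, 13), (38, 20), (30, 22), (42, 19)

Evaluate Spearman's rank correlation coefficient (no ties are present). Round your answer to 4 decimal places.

Rank w: 5, 2, 3, 1, 4
Rank z: 2, 1, 4, 5, 3
d = rank(w) − rank(z): 3, 1, -1, -4, 1; Σd² = 28
ρ = 1 − 6Σd² / [n(n²−1)] = 1 − 6×28 / (5×24) = 1 − 168/120 ≈ -0.4000

-0.4000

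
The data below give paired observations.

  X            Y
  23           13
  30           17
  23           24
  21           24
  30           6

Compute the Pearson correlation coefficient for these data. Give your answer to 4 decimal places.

n = 5, ΣX = 127, ΣY = 84, ΣX² = 3299, ΣY² = 1646, ΣXY = 2045
nΣXY − ΣXΣY = 10225 − 10668 = -443
nΣX² − (ΣX)² = 16495 − 16129 = 366; nΣY² − (ΣY)² = 8230 − 7056 = 1174
r = -443 / √(366 × 1174) = -443 / 655.5029 ≈ -0.6758

-0.6758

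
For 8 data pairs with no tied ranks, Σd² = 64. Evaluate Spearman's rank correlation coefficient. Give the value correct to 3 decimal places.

ρ = 1 − 6Σd² / [n(n²−1)] = 1 − 6×64 / (8×63)
  = 1 − 384/504 = 1 − 0.7619 ≈ 0.238

0.238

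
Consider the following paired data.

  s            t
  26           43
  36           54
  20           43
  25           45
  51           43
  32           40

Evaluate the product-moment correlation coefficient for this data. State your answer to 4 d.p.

n = 6, Σs = 190, Σt = 268, Σs² = 6622, Σt² = 12088, Σst = 8520
nΣst − ΣsΣt = 51120 − 50920 = 200
nΣs² − (Σs)² = 39732 − 36100 = 3632; nΣt² − (Σt)² = 72528 − 71824 = 704
r = 200 / √(3632 × 704) = 200 / 1599.0397 ≈ 0.1251

0.1251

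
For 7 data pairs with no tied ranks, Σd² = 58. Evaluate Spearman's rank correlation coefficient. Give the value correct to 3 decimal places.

-0.036

ρ = 1 − 6Σd² / [n(n²−1)] = 1 − 6×58 / (7×48)
  = 1 − 348/336 = 1 − 1.0357 ≈ -0.036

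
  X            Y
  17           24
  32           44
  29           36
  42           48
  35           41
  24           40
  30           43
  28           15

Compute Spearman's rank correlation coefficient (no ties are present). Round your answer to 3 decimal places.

Rank X: 1, 6, 4, 8, 7, 2, 5, 3
Rank Y: 2, 7, 3, 8, 5, 4, 6, 1
d = rank(X) − rank(Y): -1, -1, 1, 0, 2, -2, -1, 2; Σd² = 16
ρ = 1 − 6Σd² / [n(n²−1)] = 1 − 6×16 / (8×63) = 1 − 96/504 ≈ 0.810

0.810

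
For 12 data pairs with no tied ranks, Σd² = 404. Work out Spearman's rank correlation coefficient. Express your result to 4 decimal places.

ρ = 1 − 6Σd² / [n(n²−1)] = 1 − 6×404 / (12×143)
  = 1 − 2424/1716 = 1 − 1.41259 ≈ -0.4126

-0.4126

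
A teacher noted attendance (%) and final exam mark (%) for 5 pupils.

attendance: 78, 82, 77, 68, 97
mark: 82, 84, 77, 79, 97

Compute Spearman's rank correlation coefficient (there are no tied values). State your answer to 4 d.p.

0.9000

Rank attendance: 3, 4, 2, 1, 5
Rank mark: 3, 4, 1, 2, 5
d = rank(attendance) − rank(mark): 0, 0, 1, -1, 0; Σd² = 2
ρ = 1 − 6Σd² / [n(n²−1)] = 1 − 6×2 / (5×24) = 1 − 12/120 ≈ 0.9000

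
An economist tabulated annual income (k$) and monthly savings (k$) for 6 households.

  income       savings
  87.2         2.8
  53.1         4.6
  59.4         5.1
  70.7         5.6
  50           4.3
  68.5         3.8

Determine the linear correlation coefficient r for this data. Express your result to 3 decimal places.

n = 6, Σx = 388.9, Σy = 26.2, Σx² = 26142.55, Σy² = 119.3, Σxy = 1662.58
nΣxy − ΣxΣy = 9975.48 − 10189.18 = -213.7
nΣx² − (Σx)² = 156855.3 − 151243.21 = 5612.09; nΣy² − (Σy)² = 715.8 − 686.44 = 29.36
r = -213.7 / √(5612.09 × 29.36) = -213.7 / 405.9199 ≈ -0.526

-0.526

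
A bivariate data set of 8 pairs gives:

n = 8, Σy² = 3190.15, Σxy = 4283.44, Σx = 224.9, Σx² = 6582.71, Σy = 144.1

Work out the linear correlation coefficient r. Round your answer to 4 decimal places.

r = (nΣxy − ΣxΣy) / √[(nΣx² − (Σx)²)(nΣy² − (Σy)²)]
Numerator: 8×4283.44 − 224.9×144.1 = 1859.43
Denominator: √[(52661.68 − 50580.01)(25521.2 − 20764.81)] = √[2081.67 × 4756.39] = 3146.6227
r = 1859.43 / 3146.6227 ≈ 0.5909

0.5909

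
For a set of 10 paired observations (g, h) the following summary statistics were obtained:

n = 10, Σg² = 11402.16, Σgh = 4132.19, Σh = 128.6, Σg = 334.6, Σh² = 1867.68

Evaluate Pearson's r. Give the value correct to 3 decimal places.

r = (nΣgh − ΣgΣh) / √[(nΣg² − (Σg)²)(nΣh² − (Σh)²)]
Numerator: 10×4132.19 − 334.6×128.6 = -1707.66
Denominator: √[(114021.6 − 111957.16)(18676.8 − 16537.96)] = √[2064.44 × 2138.84] = 2101.3107
r = -1707.66 / 2101.3107 ≈ -0.813

-0.813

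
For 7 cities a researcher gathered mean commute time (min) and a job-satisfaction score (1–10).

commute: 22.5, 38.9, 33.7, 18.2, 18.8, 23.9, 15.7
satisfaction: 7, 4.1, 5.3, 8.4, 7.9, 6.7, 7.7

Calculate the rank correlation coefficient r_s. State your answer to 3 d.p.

-0.893

Rank commute: 4, 7, 6, 2, 3, 5, 1
Rank satisfaction: 4, 1, 2, 7, 6, 3, 5
d = rank(commute) − rank(satisfaction): 0, 6, 4, -5, -3, 2, -4; Σd² = 106
ρ = 1 − 6Σd² / [n(n²−1)] = 1 − 6×106 / (7×48) = 1 − 636/336 ≈ -0.893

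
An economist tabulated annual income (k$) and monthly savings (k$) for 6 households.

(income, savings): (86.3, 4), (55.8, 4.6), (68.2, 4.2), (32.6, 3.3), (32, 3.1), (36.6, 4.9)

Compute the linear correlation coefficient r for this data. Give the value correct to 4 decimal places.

0.2955

n = 6, Σx = 311.5, Σy = 24.1, Σx² = 18638.89, Σy² = 99.31, Σxy = 1274.44
nΣxy − ΣxΣy = 7646.64 − 7507.15 = 139.49
nΣx² − (Σx)² = 111833.34 − 97032.25 = 14801.09; nΣy² − (Σy)² = 595.86 − 580.81 = 15.05
r = 139.49 / √(14801.09 × 15.05) = 139.49 / 471.9708 ≈ 0.2955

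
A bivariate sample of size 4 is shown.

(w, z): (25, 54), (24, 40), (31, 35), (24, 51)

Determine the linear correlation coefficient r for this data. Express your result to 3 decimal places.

n = 4, Σw = 104, Σz = 180, Σw² = 2738, Σz² = 8342, Σwz = 4619
nΣwz − ΣwΣz = 18476 − 18720 = -244
nΣw² − (Σw)² = 10952 − 10816 = 136; nΣz² − (Σz)² = 33368 − 32400 = 968
r = -244 / √(136 × 968) = -244 / 362.8333 ≈ -0.672

-0.672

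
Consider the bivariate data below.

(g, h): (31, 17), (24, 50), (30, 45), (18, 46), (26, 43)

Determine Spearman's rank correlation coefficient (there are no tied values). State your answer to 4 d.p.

-0.8000

Rank g: 5, 2, 4, 1, 3
Rank h: 1, 5, 3, 4, 2
d = rank(g) − rank(h): 4, -3, 1, -3, 1; Σd² = 36
ρ = 1 − 6Σd² / [n(n²−1)] = 1 − 6×36 / (5×24) = 1 − 216/120 ≈ -0.8000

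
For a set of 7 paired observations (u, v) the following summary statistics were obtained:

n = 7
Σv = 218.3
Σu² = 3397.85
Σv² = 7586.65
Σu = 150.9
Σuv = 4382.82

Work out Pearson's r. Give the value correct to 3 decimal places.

r = (nΣuv − ΣuΣv) / √[(nΣu² − (Σu)²)(nΣv² − (Σv)²)]
Numerator: 7×4382.82 − 150.9×218.3 = -2261.73
Denominator: √[(23784.95 − 22770.81)(53106.55 − 47654.89)] = √[1014.14 × 5451.66] = 2351.3287
r = -2261.73 / 2351.3287 ≈ -0.962

-0.962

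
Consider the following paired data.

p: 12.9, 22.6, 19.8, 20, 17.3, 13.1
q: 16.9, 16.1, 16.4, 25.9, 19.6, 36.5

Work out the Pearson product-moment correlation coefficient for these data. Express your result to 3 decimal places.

n = 6, Σp = 105.7, Σq = 131.4, Σp² = 1940.11, Σq² = 3201, Σpq = 2241.82
nΣpq − ΣpΣq = 13450.92 − 13888.98 = -438.06
nΣp² − (Σp)² = 11640.66 − 11172.49 = 468.17; nΣq² − (Σq)² = 19206 − 17265.96 = 1940.04
r = -438.06 / √(468.17 × 1940.04) = -438.06 / 953.0312 ≈ -0.460

-0.460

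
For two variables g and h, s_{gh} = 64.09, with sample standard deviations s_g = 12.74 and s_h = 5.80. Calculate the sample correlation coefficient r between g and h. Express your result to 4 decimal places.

0.8673

r = Cov(g,h) / (s_g · s_h) = 64.09 / (12.74 × 5.80)
  = 64.09 / 73.8920 ≈ 0.8673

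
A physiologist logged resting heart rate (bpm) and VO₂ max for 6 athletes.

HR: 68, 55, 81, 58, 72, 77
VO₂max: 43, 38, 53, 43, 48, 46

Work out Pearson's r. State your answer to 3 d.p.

0.891

n = 6, Σx = 411, Σy = 271, Σx² = 28687, Σy² = 12371, Σxy = 18799
nΣxy − ΣxΣy = 112794 − 111381 = 1413
nΣx² − (Σx)² = 172122 − 168921 = 3201; nΣy² − (Σy)² = 74226 − 73441 = 785
r = 1413 / √(3201 × 785) = 1413 / 1585.1766 ≈ 0.891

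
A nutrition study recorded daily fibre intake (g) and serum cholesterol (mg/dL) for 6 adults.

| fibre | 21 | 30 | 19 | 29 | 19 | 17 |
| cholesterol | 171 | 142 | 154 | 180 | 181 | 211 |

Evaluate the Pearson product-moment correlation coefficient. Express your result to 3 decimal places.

-0.529

n = 6, Σx = 135, Σy = 1039, Σx² = 3193, Σy² = 182803, Σxy = 23023
nΣxy − ΣxΣy = 138138 − 140265 = -2127
nΣx² − (Σx)² = 19158 − 18225 = 933; nΣy² − (Σy)² = 1096818 − 1079521 = 17297
r = -2127 / √(933 × 17297) = -2127 / 4017.2255 ≈ -0.529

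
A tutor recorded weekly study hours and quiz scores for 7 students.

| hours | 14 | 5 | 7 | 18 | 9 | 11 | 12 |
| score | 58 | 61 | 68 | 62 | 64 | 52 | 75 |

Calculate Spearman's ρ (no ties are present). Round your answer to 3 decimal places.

-0.107

Rank hours: 6, 1, 2, 7, 3, 4, 5
Rank score: 2, 3, 6, 4, 5, 1, 7
d = rank(hours) − rank(score): 4, -2, -4, 3, -2, 3, -2; Σd² = 62
ρ = 1 − 6Σd² / [n(n²−1)] = 1 − 6×62 / (7×48) = 1 − 372/336 ≈ -0.107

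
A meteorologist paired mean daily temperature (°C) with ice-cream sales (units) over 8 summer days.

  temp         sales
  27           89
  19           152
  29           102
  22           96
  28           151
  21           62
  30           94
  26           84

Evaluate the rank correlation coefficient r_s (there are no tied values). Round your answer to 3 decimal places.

0.048

Rank temp: 5, 1, 7, 3, 6, 2, 8, 4
Rank sales: 3, 8, 6, 5, 7, 1, 4, 2
d = rank(temp) − rank(sales): 2, -7, 1, -2, -1, 1, 4, 2; Σd² = 80
ρ = 1 − 6Σd² / [n(n²−1)] = 1 − 6×80 / (8×63) = 1 − 480/504 ≈ 0.048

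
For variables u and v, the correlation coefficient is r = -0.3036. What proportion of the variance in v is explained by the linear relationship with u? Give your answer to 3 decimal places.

0.092

r² = (-0.3036)² = 0.092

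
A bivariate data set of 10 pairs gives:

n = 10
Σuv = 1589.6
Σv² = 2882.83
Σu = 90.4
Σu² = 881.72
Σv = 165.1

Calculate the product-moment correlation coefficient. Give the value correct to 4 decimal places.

r = (nΣuv − ΣuΣv) / √[(nΣu² − (Σu)²)(nΣv² − (Σv)²)]
Numerator: 10×1589.6 − 90.4×165.1 = 970.96
Denominator: √[(8817.2 − 8172.16)(28828.3 − 27258.01)] = √[645.04 × 1570.29] = 1006.4293
r = 970.96 / 1006.4293 ≈ 0.9648

0.9648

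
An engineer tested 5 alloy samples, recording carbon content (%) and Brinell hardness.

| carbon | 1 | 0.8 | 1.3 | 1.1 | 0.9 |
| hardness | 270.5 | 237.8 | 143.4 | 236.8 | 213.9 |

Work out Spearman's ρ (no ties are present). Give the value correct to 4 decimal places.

Rank carbon: 3, 1, 5, 4, 2
Rank hardness: 5, 4, 1, 3, 2
d = rank(carbon) − rank(hardness): -2, -3, 4, 1, 0; Σd² = 30
ρ = 1 − 6Σd² / [n(n²−1)] = 1 − 6×30 / (5×24) = 1 − 180/120 ≈ -0.5000

-0.5000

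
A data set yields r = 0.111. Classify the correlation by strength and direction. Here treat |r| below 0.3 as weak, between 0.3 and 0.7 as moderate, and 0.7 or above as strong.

r = 0.111 > 0 so the relationship is positive.
|r| = 0.111, which falls in the weak range.

weak positive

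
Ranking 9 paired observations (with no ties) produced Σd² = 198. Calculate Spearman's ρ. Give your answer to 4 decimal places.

ρ = 1 − 6Σd² / [n(n²−1)] = 1 − 6×198 / (9×80)
  = 1 − 1188/720 = 1 − 1.65000 ≈ -0.6500

-0.6500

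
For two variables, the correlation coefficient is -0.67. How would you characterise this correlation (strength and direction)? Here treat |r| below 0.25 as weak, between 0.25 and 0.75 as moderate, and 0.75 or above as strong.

r = -0.67 < 0 so the relationship is negative.
|r| = 0.67, which falls in the moderate range.

moderate negative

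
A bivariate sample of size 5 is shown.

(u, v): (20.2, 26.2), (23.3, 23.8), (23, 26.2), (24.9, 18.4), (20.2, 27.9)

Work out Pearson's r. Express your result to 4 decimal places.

n = 5, Σu = 111.6, Σv = 122.5, Σu² = 2507.98, Σv² = 3056.29, Σuv = 2708.12
nΣuv − ΣuΣv = 13540.6 − 13671 = -130.4
nΣu² − (Σu)² = 12539.9 − 12454.56 = 85.34; nΣv² − (Σv)² = 15281.45 − 15006.25 = 275.2
r = -130.4 / √(85.34 × 275.2) = -130.4 / 153.2500 ≈ -0.8509

-0.8509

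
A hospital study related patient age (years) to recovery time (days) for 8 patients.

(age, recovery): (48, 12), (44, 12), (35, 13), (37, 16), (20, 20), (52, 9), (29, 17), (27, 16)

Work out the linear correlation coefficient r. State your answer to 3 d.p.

-0.938

n = 8, Σx = 292, Σy = 115, Σx² = 11508, Σy² = 1739, Σxy = 3944
nΣxy − ΣxΣy = 31552 − 33580 = -2028
nΣx² − (Σx)² = 92064 − 85264 = 6800; nΣy² − (Σy)² = 13912 − 13225 = 687
r = -2028 / √(6800 × 687) = -2028 / 2161.3884 ≈ -0.938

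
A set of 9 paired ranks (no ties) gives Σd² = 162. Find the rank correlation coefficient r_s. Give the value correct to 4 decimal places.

ρ = 1 − 6Σd² / [n(n²−1)] = 1 − 6×162 / (9×80)
  = 1 − 972/720 = 1 − 1.35000 ≈ -0.3500

-0.3500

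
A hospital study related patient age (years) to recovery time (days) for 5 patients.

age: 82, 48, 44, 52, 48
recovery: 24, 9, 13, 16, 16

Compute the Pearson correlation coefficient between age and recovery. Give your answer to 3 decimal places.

n = 5, Σx = 274, Σy = 78, Σx² = 15972, Σy² = 1338, Σxy = 4572
nΣxy − ΣxΣy = 22860 − 21372 = 1488
nΣx² − (Σx)² = 79860 − 75076 = 4784; nΣy² − (Σy)² = 6690 − 6084 = 606
r = 1488 / √(4784 × 606) = 1488 / 1702.6755 ≈ 0.874

0.874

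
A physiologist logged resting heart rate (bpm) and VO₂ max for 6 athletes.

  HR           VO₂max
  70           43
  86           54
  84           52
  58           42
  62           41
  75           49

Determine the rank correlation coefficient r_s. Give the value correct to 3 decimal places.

0.943

Rank HR: 3, 6, 5, 1, 2, 4
Rank VO₂max: 3, 6, 5, 2, 1, 4
d = rank(HR) − rank(VO₂max): 0, 0, 0, -1, 1, 0; Σd² = 2
ρ = 1 − 6Σd² / [n(n²−1)] = 1 − 6×2 / (6×35) = 1 − 12/210 ≈ 0.943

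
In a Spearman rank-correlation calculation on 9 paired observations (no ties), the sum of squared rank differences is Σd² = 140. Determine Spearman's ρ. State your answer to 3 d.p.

ρ = 1 − 6Σd² / [n(n²−1)] = 1 − 6×140 / (9×80)
  = 1 − 840/720 = 1 − 1.1667 ≈ -0.167

-0.167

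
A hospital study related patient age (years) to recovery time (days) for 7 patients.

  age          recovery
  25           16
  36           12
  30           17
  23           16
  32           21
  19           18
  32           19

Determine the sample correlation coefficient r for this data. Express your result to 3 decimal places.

-0.167

n = 7, Σx = 197, Σy = 119, Σx² = 5759, Σy² = 2071, Σxy = 3332
nΣxy − ΣxΣy = 23324 − 23443 = -119
nΣx² − (Σx)² = 40313 − 38809 = 1504; nΣy² − (Σy)² = 14497 − 14161 = 336
r = -119 / √(1504 × 336) = -119 / 710.8755 ≈ -0.167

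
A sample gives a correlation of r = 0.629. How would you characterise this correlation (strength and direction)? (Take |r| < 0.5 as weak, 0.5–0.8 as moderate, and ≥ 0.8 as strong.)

moderate positive

r = 0.629 > 0 so the relationship is positive.
|r| = 0.629, which falls in the moderate range.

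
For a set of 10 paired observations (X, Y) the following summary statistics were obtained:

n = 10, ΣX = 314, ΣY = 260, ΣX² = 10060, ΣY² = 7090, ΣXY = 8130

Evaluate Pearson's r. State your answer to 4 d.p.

-0.1322

r = (nΣXY − ΣXΣY) / √[(nΣX² − (ΣX)²)(nΣY² − (ΣY)²)]
Numerator: 10×8130 − 314×260 = -340
Denominator: √[(100600 − 98596)(70900 − 67600)] = √[2004 × 3300] = 2571.6143
r = -340 / 2571.6143 ≈ -0.1322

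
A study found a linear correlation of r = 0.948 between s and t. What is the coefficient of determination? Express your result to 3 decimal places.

r² = (0.948)² = 0.899

0.899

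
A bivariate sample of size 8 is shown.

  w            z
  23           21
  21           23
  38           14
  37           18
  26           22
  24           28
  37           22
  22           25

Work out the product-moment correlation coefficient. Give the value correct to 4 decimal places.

n = 8, Σw = 228, Σz = 173, Σw² = 6888, Σz² = 3867, Σwz = 4772
nΣwz − ΣwΣz = 38176 − 39444 = -1268
nΣw² − (Σw)² = 55104 − 51984 = 3120; nΣz² − (Σz)² = 30936 − 29929 = 1007
r = -1268 / √(3120 × 1007) = -1268 / 1772.5236 ≈ -0.7154

-0.7154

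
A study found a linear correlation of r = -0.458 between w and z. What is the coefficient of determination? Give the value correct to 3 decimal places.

0.210

r² = (-0.458)² = 0.210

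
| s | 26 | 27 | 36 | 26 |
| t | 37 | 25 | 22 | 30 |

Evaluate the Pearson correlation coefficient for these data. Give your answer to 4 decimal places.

-0.7170

n = 4, Σs = 115, Σt = 114, Σs² = 3377, Σt² = 3378, Σst = 3209
nΣst − ΣsΣt = 12836 − 13110 = -274
nΣs² − (Σs)² = 13508 − 13225 = 283; nΣt² − (Σt)² = 13512 − 12996 = 516
r = -274 / √(283 × 516) = -274 / 382.1361 ≈ -0.7170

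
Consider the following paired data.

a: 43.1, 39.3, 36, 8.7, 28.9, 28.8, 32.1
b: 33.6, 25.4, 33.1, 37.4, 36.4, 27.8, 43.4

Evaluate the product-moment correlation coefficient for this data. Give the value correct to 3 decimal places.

n = 7, Σa = 216.9, Σb = 237.1, Σa² = 7468.85, Σb² = 8249.85, Σab = 7209.1
nΣab − ΣaΣb = 50463.7 − 51426.99 = -963.29
nΣa² − (Σa)² = 52281.95 − 47045.61 = 5236.34; nΣb² − (Σb)² = 57748.95 − 56216.41 = 1532.54
r = -963.29 / √(5236.34 × 1532.54) = -963.29 / 2832.8255 ≈ -0.340

-0.340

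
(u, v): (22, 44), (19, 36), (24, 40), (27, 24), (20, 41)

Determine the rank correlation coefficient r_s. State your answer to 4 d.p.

-0.3000

Rank u: 3, 1, 4, 5, 2
Rank v: 5, 2, 3, 1, 4
d = rank(u) − rank(v): -2, -1, 1, 4, -2; Σd² = 26
ρ = 1 − 6Σd² / [n(n²−1)] = 1 − 6×26 / (5×24) = 1 − 156/120 ≈ -0.3000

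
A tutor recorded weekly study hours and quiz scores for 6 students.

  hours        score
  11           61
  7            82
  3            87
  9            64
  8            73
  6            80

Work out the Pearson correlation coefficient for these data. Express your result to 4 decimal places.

-0.9318

n = 6, Σx = 44, Σy = 447, Σx² = 360, Σy² = 33839, Σxy = 3146
nΣxy − ΣxΣy = 18876 − 19668 = -792
nΣx² − (Σx)² = 2160 − 1936 = 224; nΣy² − (Σy)² = 203034 − 199809 = 3225
r = -792 / √(224 × 3225) = -792 / 849.9412 ≈ -0.9318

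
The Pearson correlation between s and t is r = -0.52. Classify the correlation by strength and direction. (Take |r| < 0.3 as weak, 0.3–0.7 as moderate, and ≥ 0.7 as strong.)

moderate negative

r = -0.52 < 0 so the relationship is negative.
|r| = 0.52, which falls in the moderate range.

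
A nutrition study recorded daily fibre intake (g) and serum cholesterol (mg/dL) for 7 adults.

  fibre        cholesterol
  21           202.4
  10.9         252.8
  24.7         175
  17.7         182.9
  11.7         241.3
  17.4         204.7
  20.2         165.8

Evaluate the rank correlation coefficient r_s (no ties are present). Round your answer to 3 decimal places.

-0.821

Rank fibre: 6, 1, 7, 4, 2, 3, 5
Rank cholesterol: 4, 7, 2, 3, 6, 5, 1
d = rank(fibre) − rank(cholesterol): 2, -6, 5, 1, -4, -2, 4; Σd² = 102
ρ = 1 − 6Σd² / [n(n²−1)] = 1 − 6×102 / (7×48) = 1 − 612/336 ≈ -0.821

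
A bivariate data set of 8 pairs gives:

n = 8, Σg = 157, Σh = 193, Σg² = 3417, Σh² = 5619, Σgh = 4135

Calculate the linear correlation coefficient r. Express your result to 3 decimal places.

r = (nΣgh − ΣgΣh) / √[(nΣg² − (Σg)²)(nΣh² − (Σh)²)]
Numerator: 8×4135 − 157×193 = 2779
Denominator: √[(27336 − 24649)(44952 − 37249)] = √[2687 × 7703] = 4549.5012
r = 2779 / 4549.5012 ≈ 0.611

0.611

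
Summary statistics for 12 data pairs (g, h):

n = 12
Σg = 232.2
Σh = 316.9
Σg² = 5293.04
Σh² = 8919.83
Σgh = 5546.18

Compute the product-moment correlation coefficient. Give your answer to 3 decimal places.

r = (nΣgh − ΣgΣh) / √[(nΣg² − (Σg)²)(nΣh² − (Σh)²)]
Numerator: 12×5546.18 − 232.2×316.9 = -7030.02
Denominator: √[(63516.48 − 53916.84)(107037.96 − 100425.61)] = √[9599.64 × 6612.35] = 7967.1940
r = -7030.02 / 7967.1940 ≈ -0.882

-0.882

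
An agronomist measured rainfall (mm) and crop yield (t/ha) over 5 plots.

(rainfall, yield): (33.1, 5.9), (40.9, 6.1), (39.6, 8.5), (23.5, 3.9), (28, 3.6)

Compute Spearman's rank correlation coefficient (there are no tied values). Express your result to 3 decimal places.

Rank rainfall: 3, 5, 4, 1, 2
Rank yield: 3, 4, 5, 2, 1
d = rank(rainfall) − rank(yield): 0, 1, -1, -1, 1; Σd² = 4
ρ = 1 − 6Σd² / [n(n²−1)] = 1 − 6×4 / (5×24) = 1 − 24/120 ≈ 0.800

0.800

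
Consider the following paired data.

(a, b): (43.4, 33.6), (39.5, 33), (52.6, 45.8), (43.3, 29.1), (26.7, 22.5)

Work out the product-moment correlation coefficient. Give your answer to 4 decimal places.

n = 5, Σa = 205.5, Σb = 164, Σa² = 8798.35, Σb² = 5668.66, Σab = 7031.6
nΣab − ΣaΣb = 35158 − 33702 = 1456
nΣa² − (Σa)² = 43991.75 − 42230.25 = 1761.5; nΣb² − (Σb)² = 28343.3 − 26896 = 1447.3
r = 1456 / √(1761.5 × 1447.3) = 1456 / 1596.6900 ≈ 0.9119

0.9119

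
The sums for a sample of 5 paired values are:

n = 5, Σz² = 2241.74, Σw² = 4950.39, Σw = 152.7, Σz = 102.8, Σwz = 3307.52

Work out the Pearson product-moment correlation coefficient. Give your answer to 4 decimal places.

0.8761

r = (nΣwz − ΣwΣz) / √[(nΣw² − (Σw)²)(nΣz² − (Σz)²)]
Numerator: 5×3307.52 − 152.7×102.8 = 840.04
Denominator: √[(24751.95 − 23317.29)(11208.7 − 10567.84)] = √[1434.66 × 640.86] = 958.8619
r = 840.04 / 958.8619 ≈ 0.8761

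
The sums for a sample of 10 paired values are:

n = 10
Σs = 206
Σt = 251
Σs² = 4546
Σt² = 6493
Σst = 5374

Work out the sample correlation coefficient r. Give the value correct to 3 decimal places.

r = (nΣst − ΣsΣt) / √[(nΣs² − (Σs)²)(nΣt² − (Σt)²)]
Numerator: 10×5374 − 206×251 = 2034
Denominator: √[(45460 − 42436)(64930 − 63001)] = √[3024 × 1929] = 2415.2217
r = 2034 / 2415.2217 ≈ 0.842

0.842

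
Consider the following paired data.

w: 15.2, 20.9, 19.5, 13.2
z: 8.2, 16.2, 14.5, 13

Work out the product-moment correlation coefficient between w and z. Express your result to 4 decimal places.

n = 4, Σw = 68.8, Σz = 51.9, Σw² = 1222.34, Σz² = 708.93, Σwz = 917.57
nΣwz − ΣwΣz = 3670.28 − 3570.72 = 99.56
nΣw² − (Σw)² = 4889.36 − 4733.44 = 155.92; nΣz² − (Σz)² = 2835.72 − 2693.61 = 142.11
r = 99.56 / √(155.92 × 142.11) = 99.56 / 148.8549 ≈ 0.6688

0.6688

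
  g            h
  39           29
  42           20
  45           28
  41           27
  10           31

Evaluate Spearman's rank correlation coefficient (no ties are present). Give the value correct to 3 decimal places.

-0.700

Rank g: 2, 4, 5, 3, 1
Rank h: 4, 1, 3, 2, 5
d = rank(g) − rank(h): -2, 3, 2, 1, -4; Σd² = 34
ρ = 1 − 6Σd² / [n(n²−1)] = 1 − 6×34 / (5×24) = 1 − 204/120 ≈ -0.700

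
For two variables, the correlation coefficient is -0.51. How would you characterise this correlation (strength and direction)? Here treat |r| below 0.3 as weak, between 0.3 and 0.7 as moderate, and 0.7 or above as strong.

r = -0.51 < 0 so the relationship is negative.
|r| = 0.51, which falls in the moderate range.

moderate negative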